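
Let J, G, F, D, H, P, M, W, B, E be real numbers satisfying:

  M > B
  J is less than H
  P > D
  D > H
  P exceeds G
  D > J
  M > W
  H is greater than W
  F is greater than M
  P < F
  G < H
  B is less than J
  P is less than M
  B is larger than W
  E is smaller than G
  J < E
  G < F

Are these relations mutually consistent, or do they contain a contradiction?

Every relation is compatible with W < B < J < E < G < H < D < P < M < F; the set is consistent.

consistent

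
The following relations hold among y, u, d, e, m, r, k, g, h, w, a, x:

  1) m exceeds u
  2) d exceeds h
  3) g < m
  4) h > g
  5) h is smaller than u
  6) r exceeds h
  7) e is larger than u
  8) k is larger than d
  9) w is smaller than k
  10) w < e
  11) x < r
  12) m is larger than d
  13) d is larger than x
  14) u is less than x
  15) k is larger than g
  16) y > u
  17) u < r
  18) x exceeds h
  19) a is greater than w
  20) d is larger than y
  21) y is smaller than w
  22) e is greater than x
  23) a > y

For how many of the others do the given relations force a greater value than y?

The elements the relations force above y are w, d, a, m, e, k — no chain reaches any other.
That is 6.

6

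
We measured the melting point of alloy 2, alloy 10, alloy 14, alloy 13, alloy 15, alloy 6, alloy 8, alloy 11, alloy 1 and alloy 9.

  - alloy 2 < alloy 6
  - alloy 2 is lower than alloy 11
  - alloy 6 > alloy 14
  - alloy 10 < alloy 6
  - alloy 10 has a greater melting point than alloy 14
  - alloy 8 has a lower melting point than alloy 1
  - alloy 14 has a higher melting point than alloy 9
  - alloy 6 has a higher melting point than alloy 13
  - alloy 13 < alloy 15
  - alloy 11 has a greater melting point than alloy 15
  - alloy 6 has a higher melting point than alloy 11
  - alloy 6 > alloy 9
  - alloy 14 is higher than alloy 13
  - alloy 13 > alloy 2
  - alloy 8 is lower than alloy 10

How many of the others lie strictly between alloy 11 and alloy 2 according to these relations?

Chaining upward from alloy 2 reaches: alloy 13, alloy 15, alloy 14, alloy 10, alloy 6.
Chaining downward from alloy 11 reaches: alloy 13, alloy 15.
Strictly between alloy 2 and alloy 11 are those in both lists: alloy 13, alloy 15 — 2 elements.

2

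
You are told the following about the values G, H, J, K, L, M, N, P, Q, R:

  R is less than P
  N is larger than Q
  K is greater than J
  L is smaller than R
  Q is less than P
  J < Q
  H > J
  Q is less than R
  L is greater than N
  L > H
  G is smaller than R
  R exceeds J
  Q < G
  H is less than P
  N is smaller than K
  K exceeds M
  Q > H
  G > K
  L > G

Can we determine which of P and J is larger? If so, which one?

Link the given pairs in sequence: J < H; H < Q; Q < N; N < K; K < G; G < L; L < R; R < P.
Together: J < H < Q < N < K < G < L < R < P.
So P is larger.

P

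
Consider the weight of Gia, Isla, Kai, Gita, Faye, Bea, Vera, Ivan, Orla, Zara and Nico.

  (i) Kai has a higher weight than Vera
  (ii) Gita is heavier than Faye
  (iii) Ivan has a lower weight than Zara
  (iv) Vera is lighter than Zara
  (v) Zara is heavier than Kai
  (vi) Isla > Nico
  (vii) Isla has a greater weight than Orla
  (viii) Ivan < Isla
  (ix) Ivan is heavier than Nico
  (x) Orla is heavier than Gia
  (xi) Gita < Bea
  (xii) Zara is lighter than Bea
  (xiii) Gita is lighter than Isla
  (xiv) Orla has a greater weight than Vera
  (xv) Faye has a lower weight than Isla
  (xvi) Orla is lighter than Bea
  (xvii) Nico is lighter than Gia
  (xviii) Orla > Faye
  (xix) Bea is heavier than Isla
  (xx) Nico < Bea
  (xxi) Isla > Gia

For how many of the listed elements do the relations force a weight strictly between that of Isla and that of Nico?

3

The relations place Nico below Isla. An element lies strictly between them when it is forced above Nico and also forced below Isla.
Above Nico: {Ivan, Zara, Gia, Orla, Bea}. Below Isla: {Faye, Vera, Gita, Ivan, Gia, Orla}.
Intersection: {Ivan, Gia, Orla} — 3.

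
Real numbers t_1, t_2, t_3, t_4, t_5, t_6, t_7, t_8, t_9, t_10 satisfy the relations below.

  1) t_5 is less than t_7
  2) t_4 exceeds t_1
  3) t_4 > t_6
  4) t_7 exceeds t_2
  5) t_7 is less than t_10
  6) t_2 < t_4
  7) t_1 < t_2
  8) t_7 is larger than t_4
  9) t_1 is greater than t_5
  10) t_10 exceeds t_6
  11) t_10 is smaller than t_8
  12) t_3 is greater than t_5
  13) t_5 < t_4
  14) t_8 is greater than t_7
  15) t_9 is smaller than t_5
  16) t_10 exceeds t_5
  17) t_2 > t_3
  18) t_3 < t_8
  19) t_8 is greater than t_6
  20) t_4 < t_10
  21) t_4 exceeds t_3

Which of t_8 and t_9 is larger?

t_8

The relevant relations are t_9 < t_5; t_5 < t_1; t_1 < t_2; t_2 < t_4; t_4 < t_7; t_7 < t_10; t_10 < t_8.
Chaining these gives t_9 < t_5 < t_1 < t_2 < t_4 < t_7 < t_10 < t_8.
So t_9 < t_8; t_8 is the larger of the two.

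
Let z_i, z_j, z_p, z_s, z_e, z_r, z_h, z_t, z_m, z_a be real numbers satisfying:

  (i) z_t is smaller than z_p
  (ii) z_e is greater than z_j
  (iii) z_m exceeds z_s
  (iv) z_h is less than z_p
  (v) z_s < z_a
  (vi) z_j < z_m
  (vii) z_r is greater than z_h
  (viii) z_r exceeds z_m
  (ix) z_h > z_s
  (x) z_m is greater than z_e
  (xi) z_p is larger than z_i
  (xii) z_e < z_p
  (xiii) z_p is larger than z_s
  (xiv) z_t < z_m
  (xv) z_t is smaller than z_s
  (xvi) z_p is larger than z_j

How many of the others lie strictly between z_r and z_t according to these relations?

3

The relations place z_t below z_r. An element lies strictly between them when it is forced above z_t and also forced below z_r.
Above z_t: {z_s, z_h, z_p, z_m, z_a}. Below z_r: {z_j, z_s, z_e, z_h, z_m}.
Intersection: {z_s, z_h, z_m} — 3.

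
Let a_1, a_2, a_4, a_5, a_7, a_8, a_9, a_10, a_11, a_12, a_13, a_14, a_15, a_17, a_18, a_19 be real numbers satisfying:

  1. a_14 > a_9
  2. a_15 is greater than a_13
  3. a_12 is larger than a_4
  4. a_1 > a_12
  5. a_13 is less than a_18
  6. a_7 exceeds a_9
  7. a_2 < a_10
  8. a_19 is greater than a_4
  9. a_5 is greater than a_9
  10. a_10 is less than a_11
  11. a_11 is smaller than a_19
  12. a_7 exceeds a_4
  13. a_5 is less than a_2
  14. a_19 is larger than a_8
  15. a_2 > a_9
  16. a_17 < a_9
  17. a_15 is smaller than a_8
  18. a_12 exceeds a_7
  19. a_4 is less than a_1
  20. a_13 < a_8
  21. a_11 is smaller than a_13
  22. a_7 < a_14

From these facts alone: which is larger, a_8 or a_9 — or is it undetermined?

a_8

The relevant relations are a_9 < a_5; a_5 < a_2; a_2 < a_10; a_10 < a_11; a_11 < a_13; a_13 < a_15; a_15 < a_8.
Chaining these gives a_9 < a_5 < a_2 < a_10 < a_11 < a_13 < a_15 < a_8.
So a_8 is larger.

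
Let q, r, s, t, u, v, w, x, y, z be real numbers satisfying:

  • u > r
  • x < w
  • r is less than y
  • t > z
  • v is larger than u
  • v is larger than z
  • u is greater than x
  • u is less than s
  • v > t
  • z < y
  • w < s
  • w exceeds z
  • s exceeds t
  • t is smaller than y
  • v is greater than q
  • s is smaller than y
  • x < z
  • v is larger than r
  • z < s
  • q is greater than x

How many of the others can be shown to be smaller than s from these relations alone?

From s the given relations immediately reach z, t, w, u.
From those, x, r — 6 in total.
No other element is forced below s by the given relations, so the count is 6.

6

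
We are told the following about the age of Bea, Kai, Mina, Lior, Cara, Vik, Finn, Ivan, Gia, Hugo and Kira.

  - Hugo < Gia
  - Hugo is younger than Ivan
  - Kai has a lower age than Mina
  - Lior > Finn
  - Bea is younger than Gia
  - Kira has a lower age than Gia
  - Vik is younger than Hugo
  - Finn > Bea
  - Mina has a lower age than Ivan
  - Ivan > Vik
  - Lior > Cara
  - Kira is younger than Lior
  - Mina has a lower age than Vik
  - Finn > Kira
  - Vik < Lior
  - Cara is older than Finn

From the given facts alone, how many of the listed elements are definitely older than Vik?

4

Directly above Vik: Lior, Hugo, Ivan.
One step further: Gia (4 so far).
Nothing else is reachable above Vik; 4 in all.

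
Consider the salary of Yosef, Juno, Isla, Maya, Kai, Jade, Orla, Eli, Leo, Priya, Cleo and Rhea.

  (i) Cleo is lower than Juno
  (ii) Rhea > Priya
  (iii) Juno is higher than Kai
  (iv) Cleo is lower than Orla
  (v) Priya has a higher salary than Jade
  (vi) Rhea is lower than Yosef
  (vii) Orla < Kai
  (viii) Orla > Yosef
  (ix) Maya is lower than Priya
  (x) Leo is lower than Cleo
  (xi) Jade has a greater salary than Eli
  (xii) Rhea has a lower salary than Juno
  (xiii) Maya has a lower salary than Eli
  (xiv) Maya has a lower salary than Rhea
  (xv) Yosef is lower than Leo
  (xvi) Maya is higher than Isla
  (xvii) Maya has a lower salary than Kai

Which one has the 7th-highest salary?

The consecutive relations fix a unique order: Isla < Maya < Eli < Jade < Priya < Rhea < Yosef < Leo < Cleo < Orla < Kai < Juno.
The 7th largest is Rhea.

Rhea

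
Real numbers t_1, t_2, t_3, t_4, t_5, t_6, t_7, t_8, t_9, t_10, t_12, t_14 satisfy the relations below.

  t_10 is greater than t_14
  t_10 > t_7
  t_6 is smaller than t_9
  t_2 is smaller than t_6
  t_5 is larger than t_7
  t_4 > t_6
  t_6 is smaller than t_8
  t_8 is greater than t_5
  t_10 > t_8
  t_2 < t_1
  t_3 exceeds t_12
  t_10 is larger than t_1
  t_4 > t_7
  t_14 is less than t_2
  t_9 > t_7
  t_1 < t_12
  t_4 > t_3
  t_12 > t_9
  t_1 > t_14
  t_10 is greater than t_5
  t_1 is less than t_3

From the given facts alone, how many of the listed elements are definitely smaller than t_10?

Directly below t_10: t_14, t_7, t_5, t_1, t_8.
One step further: t_2, t_6 (7 so far).
Nothing else is reachable below t_10; 7 in all.

7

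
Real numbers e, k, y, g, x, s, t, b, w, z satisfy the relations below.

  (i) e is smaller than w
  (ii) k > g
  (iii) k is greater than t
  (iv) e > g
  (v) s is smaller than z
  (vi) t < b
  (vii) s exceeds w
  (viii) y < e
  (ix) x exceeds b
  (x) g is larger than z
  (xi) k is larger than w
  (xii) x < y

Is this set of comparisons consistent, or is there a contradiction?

We have g < e stated directly, yet also e < w < s < z < g by chaining the others — so e < g. Contradiction.

inconsistent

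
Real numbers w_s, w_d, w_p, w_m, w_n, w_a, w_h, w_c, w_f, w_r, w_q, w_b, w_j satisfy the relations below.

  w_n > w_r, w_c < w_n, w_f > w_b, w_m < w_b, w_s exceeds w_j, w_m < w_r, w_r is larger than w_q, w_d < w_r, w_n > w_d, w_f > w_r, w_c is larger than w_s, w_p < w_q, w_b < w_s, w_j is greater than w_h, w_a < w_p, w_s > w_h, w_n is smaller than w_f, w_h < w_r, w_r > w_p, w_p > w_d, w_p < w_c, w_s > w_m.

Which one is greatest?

Chaining downward from w_f: directly below it, w_b, w_r, w_n; then w_d, w_h, w_m, w_p, w_q, w_c; then w_a, w_s; then w_j.
That covers every other element, and nothing is given above w_f, so w_f is the greatest.

w_f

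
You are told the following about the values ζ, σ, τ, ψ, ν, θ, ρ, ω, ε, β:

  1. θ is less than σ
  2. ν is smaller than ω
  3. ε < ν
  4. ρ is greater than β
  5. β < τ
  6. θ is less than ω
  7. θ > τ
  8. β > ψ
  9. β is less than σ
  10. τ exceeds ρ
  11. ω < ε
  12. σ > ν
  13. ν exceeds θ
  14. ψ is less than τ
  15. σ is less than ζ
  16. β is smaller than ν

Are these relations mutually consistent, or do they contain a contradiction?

Chaining the given relations yields ω < ε < ν, so ω < ν. But one relation states ν < ω. These cannot both hold.

inconsistent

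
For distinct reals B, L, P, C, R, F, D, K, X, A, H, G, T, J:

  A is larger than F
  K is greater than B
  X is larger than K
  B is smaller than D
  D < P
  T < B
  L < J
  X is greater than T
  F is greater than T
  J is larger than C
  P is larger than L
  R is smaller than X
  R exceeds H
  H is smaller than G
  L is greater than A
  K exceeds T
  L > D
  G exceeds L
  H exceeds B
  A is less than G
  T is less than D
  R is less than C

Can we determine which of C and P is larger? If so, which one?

Following every chain through P: below P we get T, B, F, A, D, L.
C is not reached, and no chain runs the other way from C to P.
So the given relations leave the order of P and C undetermined.

undetermined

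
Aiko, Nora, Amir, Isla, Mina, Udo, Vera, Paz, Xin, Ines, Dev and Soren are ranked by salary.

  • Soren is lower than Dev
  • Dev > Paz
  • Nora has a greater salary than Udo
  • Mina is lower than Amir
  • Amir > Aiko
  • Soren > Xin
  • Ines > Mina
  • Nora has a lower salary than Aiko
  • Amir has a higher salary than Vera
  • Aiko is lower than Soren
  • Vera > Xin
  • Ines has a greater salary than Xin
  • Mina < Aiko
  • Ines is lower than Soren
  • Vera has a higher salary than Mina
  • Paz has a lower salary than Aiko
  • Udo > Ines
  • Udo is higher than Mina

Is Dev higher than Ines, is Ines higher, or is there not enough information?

Dev

Ines < Udo and Udo < Nora give Ines < Nora.
With Nora < Aiko: Ines < Udo < Nora < Aiko.
Then Aiko < Soren extends the chain to Soren.
Then Soren < Dev extends the chain to Dev.
So Dev is higher.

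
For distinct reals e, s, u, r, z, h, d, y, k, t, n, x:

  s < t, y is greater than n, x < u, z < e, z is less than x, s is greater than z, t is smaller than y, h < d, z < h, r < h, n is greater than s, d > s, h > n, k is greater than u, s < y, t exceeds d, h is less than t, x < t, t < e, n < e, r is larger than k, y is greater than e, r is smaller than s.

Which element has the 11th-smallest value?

Chaining the given pairs: z < x < u < k < r < s < n < h < d < t < e < y.
The 11th smallest is e.

e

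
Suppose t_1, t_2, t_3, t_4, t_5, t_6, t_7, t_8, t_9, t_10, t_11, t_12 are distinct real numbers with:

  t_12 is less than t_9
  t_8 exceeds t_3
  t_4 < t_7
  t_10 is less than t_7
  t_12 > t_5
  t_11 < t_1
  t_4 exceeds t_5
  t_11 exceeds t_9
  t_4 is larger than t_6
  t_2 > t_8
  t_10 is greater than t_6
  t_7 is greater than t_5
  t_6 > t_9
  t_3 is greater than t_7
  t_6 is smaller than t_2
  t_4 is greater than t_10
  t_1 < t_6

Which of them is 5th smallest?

Chaining the given pairs: t_5 < t_12 < t_9 < t_11 < t_1 < t_6 < t_10 < t_4 < t_7 < t_3 < t_8 < t_2.
The 5th smallest is t_1.

t_1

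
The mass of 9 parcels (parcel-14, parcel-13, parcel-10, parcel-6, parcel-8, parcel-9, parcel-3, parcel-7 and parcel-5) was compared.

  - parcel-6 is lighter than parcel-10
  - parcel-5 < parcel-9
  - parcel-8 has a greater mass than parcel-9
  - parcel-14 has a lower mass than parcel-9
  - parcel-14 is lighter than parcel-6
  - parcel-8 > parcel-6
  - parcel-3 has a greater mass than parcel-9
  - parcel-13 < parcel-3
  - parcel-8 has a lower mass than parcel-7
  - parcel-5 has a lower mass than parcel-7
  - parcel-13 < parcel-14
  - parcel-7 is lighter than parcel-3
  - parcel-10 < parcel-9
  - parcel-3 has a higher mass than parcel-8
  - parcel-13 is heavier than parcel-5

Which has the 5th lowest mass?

parcel-10

Chaining the given pairs: parcel-5 < parcel-13 < parcel-14 < parcel-6 < parcel-10 < parcel-9 < parcel-8 < parcel-7 < parcel-3.
The 5th smallest is parcel-10.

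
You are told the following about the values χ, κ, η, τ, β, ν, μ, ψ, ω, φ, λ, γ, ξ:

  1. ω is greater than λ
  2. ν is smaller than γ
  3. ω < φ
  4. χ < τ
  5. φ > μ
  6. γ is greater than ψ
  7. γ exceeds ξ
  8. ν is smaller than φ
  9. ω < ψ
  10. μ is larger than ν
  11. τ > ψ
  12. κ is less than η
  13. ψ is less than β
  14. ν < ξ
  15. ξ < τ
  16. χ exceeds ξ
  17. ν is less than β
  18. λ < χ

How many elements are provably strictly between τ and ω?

The relations place ω below τ. An element lies strictly between them when it is forced above ω and also forced below τ.
Above ω: {ψ, φ, γ, β}. Below τ: {λ, ν, ψ, ξ, χ}.
Intersection: {ψ} — 1.

1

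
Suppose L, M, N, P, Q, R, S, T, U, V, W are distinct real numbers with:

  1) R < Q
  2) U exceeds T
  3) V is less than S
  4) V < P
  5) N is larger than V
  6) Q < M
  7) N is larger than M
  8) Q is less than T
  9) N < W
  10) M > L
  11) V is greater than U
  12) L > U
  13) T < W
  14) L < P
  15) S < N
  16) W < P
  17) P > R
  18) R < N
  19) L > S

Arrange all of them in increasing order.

The consecutive links are each given: R < Q; Q < T; T < U; U < V; V < S; S < L; L < M; M < N; N < W; W < P.

R < Q < T < U < V < S < L < M < N < W < P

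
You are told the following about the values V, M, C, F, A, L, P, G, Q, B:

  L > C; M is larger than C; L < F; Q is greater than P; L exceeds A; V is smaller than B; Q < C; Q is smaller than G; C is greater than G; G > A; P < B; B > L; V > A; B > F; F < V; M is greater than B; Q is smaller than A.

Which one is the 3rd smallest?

A

Piecing the relations together gives one ordering: P < Q < A < G < C < L < F < V < B < M.
The 3rd smallest is A.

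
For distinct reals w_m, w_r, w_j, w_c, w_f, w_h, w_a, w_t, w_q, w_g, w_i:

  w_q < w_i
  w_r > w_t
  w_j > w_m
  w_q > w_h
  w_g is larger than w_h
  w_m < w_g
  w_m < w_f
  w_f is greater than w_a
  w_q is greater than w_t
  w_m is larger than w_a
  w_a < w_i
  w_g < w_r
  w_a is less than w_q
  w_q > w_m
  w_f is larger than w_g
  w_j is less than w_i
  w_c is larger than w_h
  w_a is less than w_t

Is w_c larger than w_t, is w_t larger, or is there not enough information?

Following every chain through w_t: above w_t we get w_r, w_q, w_i; below w_t we get w_a.
w_c is not reached, and no chain runs the other way from w_c to w_t.
So the given relations leave the order of w_t and w_c undetermined.

undetermined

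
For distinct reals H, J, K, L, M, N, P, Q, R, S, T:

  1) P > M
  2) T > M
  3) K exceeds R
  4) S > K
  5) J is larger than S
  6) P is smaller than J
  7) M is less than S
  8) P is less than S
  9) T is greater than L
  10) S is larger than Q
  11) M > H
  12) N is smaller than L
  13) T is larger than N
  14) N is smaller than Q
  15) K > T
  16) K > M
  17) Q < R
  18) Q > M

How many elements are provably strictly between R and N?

1

The relations place N below R. An element lies strictly between them when it is forced above N and also forced below R.
Above N: {L, T, Q, K, S, J}. Below R: {H, M, Q}.
Intersection: {Q} — 1.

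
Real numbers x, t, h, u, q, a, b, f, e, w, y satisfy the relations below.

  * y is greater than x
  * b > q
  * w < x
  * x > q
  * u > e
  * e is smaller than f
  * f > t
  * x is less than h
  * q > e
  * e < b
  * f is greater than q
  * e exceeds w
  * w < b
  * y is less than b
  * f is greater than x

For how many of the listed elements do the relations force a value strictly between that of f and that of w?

The relations place w below f. An element lies strictly between them when it is forced above w and also forced below f.
Above w: {e, q, x, h, u, y, b}. Below f: {t, e, q, x}.
Intersection: {e, q, x} — 3.

3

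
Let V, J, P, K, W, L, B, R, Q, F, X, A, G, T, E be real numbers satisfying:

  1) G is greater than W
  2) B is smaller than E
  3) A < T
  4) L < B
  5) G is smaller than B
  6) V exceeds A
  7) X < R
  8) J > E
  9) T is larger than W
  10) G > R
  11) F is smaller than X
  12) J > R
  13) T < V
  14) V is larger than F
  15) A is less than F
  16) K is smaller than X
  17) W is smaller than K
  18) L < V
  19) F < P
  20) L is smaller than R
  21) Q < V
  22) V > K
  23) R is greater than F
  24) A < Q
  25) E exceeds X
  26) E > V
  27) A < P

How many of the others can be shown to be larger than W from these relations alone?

Directly above W: K, T, G.
One step further: X, B, V (6 so far).
One step further: R, E (8 so far).
One step further: J (9 so far).
Nothing else is reachable above W; 9 in all.

9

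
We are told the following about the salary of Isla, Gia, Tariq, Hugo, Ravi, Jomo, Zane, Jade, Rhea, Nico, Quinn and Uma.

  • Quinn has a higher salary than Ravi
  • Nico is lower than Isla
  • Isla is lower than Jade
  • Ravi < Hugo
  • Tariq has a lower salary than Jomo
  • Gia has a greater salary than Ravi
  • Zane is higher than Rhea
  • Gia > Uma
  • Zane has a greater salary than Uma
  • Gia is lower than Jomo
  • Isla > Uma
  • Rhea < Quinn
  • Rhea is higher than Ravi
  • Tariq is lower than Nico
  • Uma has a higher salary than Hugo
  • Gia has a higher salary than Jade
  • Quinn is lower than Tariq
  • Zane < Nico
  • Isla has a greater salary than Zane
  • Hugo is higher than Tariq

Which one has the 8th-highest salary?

Hugo

Chaining the given pairs: Ravi < Rhea < Quinn < Tariq < Hugo < Uma < Zane < Nico < Isla < Jade < Gia < Jomo.
Counting 8 from the largest end gives Hugo.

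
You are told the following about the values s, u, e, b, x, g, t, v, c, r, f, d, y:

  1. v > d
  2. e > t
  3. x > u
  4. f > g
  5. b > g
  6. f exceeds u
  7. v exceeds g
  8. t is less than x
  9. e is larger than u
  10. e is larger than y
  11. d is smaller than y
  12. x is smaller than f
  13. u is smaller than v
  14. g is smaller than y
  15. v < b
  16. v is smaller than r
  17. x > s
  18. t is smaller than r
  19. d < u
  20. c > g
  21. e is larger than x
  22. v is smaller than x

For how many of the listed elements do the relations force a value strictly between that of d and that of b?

2

The relations place d below b. An element lies strictly between them when it is forced above d and also forced below b.
Above d: {u, v, y, r, x, f, e}. Below b: {g, u, v}.
Intersection: {u, v} — 2.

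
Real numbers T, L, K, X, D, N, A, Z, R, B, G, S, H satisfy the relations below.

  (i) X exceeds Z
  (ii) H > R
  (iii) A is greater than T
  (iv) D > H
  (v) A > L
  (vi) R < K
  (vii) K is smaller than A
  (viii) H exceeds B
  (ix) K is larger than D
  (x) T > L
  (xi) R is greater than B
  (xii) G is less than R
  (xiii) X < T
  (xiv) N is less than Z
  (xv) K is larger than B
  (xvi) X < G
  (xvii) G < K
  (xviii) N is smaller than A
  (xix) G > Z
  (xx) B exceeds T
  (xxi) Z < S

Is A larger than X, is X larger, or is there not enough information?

A

The relevant relations are X < T; T < B; B < R; R < H; H < D; D < K; K < A.
Together: X < T < B < R < H < D < K < A.
So A is larger.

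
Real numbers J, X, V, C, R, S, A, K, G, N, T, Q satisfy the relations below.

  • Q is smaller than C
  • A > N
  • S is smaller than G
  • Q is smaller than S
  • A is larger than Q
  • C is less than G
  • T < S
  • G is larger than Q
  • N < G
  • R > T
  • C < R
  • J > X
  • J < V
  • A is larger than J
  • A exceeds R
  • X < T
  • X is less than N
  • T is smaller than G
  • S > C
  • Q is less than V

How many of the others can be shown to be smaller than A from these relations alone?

Directly below A: Q, J, N, R.
One step further: X, C, T (7 so far).
No other element is forced below A by the given relations, so the count is 7.

7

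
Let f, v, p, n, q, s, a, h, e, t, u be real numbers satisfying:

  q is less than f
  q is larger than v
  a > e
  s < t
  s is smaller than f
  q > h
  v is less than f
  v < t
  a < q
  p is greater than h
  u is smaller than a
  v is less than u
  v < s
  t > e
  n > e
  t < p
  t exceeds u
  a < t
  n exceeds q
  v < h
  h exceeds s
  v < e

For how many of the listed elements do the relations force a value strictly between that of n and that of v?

6

Chaining upward from v reaches: e, s, u, a, h, t, q, f, p.
Chaining downward from n reaches: e, s, u, a, h, q.
Strictly between v and n are those in both lists: e, s, u, a, h, q — 6 elements.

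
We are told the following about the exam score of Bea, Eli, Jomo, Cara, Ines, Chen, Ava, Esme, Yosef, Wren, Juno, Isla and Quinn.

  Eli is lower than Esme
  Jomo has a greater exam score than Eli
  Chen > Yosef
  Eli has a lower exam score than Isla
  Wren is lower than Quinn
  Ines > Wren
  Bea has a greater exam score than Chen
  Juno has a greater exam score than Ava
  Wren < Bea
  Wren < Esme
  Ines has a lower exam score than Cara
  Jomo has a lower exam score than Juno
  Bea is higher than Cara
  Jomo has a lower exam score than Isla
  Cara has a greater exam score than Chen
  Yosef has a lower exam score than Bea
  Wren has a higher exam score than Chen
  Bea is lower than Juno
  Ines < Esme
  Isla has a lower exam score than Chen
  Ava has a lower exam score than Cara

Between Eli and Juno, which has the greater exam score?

Link the given pairs in sequence: Eli < Jomo; Jomo < Isla; Isla < Chen; Chen < Wren; Wren < Ines; Ines < Cara; Cara < Bea; Bea < Juno.
Chaining these gives Eli < Jomo < Isla < Chen < Wren < Ines < Cara < Bea < Juno.
So Eli < Juno; Juno is the higher of the two.

Juno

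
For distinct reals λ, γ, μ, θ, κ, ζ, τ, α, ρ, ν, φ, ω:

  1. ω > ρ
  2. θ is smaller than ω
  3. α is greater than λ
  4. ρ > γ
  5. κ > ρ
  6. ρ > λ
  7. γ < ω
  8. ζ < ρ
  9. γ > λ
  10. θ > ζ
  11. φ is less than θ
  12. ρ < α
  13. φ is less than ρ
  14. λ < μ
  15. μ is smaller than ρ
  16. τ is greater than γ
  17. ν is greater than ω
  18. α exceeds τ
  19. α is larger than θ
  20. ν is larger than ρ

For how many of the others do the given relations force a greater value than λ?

Directly above λ: μ, γ, ρ, α.
One step further: κ, τ, ω, ν (8 so far).
Nothing else is reachable above λ; 8 in all.

8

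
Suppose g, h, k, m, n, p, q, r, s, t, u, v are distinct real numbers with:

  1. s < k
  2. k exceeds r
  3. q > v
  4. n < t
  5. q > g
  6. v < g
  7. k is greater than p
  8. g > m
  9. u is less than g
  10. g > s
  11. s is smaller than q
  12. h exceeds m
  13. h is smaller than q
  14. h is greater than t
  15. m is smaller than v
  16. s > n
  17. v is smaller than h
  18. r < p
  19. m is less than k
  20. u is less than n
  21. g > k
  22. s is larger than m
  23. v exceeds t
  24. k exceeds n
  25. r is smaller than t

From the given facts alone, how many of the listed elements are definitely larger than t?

Directly above t: v, h.
One step further: g, q (4 so far).
No other element is forced above t by the given relations, so the count is 4.

4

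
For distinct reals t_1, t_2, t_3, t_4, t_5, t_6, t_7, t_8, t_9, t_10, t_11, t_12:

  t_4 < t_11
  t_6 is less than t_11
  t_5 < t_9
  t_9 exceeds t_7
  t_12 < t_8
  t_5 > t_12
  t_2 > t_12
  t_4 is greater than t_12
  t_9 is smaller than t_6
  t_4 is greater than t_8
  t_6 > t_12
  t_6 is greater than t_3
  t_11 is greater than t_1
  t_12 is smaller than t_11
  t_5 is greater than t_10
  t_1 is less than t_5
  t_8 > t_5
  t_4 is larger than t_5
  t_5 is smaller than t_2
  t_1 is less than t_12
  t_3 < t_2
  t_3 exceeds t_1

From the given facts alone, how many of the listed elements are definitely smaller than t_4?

5

Directly below t_4: t_12, t_5, t_8.
One step further: t_1, t_10 (5 so far).
No other element is forced below t_4 by the given relations, so the count is 5.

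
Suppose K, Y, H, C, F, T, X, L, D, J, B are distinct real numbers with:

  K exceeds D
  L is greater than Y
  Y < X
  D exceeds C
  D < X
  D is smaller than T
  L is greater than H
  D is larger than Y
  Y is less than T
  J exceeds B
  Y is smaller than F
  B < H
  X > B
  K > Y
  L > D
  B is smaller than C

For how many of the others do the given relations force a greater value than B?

The elements the relations force above B are H, C, D, J, L, X, T, K — no chain reaches any other.
That is 8.

8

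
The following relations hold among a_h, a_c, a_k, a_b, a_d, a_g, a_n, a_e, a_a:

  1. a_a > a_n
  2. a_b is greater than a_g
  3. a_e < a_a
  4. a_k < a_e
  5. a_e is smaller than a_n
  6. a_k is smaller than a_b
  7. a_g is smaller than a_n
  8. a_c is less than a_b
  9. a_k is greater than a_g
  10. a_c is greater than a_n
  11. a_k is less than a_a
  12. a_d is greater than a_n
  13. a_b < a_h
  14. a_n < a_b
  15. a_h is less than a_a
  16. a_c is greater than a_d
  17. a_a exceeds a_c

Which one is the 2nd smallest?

a_k

The consecutive relations fix a unique order: a_g < a_k < a_e < a_n < a_d < a_c < a_b < a_h < a_a.
The 2nd smallest is a_k.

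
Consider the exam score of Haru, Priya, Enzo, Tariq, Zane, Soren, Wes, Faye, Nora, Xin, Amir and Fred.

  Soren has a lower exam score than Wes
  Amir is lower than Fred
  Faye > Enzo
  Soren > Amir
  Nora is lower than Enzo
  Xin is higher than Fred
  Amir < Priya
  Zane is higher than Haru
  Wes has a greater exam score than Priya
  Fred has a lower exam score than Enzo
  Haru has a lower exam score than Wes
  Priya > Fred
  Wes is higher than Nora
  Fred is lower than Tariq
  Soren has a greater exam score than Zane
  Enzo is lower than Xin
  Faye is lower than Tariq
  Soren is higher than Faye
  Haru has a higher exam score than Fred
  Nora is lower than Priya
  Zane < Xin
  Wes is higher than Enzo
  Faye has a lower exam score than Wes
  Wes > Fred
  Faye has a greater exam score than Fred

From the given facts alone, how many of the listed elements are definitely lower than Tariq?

The elements the relations force below Tariq are Amir, Fred, Nora, Enzo, Faye — no chain reaches any other.
That is 5.

5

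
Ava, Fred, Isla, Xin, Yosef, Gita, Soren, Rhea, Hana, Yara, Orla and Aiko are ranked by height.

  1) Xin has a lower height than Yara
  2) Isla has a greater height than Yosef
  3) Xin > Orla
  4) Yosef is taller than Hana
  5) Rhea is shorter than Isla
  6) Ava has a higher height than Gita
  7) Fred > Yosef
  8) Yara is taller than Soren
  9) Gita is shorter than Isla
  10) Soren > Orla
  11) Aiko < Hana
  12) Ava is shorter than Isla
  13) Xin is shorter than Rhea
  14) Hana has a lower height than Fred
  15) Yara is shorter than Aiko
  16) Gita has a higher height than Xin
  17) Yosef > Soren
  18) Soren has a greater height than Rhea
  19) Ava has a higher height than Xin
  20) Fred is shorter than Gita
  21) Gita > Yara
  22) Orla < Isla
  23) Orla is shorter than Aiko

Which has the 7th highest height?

Aiko

Piecing the relations together gives one ordering: Orla < Xin < Rhea < Soren < Yara < Aiko < Hana < Yosef < Fred < Gita < Ava < Isla.
The 7th largest is Aiko.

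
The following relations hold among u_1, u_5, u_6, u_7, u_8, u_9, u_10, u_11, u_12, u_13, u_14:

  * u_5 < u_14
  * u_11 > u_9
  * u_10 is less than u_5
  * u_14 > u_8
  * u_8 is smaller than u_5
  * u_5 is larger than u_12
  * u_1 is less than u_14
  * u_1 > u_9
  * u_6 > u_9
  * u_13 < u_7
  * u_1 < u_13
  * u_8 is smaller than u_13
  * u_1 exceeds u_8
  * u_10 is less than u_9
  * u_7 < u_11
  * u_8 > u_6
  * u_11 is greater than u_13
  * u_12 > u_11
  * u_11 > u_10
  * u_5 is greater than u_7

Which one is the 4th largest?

Chaining the given pairs: u_10 < u_9 < u_6 < u_8 < u_1 < u_13 < u_7 < u_11 < u_12 < u_5 < u_14.
The 4th largest is u_11.

u_11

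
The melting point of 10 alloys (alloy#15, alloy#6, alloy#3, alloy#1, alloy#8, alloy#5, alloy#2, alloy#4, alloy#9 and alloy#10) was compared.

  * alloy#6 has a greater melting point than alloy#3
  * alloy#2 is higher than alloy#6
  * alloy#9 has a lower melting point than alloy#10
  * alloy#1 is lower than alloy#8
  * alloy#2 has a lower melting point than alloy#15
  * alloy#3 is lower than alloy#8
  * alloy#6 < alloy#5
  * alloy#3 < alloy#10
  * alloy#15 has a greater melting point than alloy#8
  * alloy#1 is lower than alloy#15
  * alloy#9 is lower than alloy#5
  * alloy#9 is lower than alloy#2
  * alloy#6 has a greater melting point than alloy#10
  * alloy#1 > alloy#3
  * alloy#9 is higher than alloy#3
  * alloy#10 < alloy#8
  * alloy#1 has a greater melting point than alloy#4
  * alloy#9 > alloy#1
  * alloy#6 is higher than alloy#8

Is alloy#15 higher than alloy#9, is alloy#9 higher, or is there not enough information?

alloy#15

alloy#9 < alloy#10 < alloy#8 < alloy#6 < alloy#2 < alloy#15, by transitivity through alloy#10, alloy#8, alloy#6, alloy#2.
So alloy#15 is higher.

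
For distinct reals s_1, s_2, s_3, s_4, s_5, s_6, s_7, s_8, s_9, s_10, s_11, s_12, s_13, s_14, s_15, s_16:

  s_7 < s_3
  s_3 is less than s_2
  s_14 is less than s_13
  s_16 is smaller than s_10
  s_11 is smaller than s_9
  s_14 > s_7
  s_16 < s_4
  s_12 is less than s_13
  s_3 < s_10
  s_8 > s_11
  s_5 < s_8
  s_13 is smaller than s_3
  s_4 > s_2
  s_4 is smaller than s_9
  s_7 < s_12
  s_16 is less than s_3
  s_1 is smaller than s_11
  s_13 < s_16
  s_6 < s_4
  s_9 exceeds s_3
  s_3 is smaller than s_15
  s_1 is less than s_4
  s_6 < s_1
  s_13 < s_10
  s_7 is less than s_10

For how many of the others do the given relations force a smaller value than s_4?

9

The elements the relations force below s_4 are s_7, s_12, s_14, s_13, s_16, s_3, s_2, s_6, s_1 — no chain reaches any other.
That is 9.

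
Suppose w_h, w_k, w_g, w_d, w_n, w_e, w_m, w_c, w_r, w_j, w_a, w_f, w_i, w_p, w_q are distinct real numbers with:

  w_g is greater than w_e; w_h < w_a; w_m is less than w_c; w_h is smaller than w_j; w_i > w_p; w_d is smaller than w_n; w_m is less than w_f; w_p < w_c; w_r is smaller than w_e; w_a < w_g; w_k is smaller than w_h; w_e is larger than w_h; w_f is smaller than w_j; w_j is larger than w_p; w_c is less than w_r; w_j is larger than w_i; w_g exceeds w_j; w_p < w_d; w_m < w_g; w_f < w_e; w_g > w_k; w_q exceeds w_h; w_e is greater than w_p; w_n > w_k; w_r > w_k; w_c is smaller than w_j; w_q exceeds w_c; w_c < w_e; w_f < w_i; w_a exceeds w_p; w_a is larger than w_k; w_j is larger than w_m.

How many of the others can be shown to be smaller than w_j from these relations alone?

7

Directly below w_j: w_p, w_m, w_c, w_h, w_f, w_i.
One step further: w_k (7 so far).
No other element is forced below w_j by the given relations, so the count is 7.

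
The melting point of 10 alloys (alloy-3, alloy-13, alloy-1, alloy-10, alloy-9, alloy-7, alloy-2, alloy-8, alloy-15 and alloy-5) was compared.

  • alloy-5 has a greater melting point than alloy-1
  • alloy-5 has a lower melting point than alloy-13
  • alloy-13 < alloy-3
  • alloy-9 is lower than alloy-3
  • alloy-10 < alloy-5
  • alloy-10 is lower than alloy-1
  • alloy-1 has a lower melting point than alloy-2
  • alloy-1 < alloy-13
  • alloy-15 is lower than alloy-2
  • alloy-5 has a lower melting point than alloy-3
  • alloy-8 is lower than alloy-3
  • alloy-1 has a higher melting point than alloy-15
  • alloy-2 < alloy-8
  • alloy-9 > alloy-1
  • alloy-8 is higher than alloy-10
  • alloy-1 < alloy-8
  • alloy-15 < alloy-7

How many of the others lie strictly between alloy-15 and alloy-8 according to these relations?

2

The relations place alloy-15 below alloy-8. An element lies strictly between them when it is forced above alloy-15 and also forced below alloy-8.
Above alloy-15: {alloy-1, alloy-5, alloy-2, alloy-7, alloy-9, alloy-13, alloy-3}. Below alloy-8: {alloy-10, alloy-1, alloy-2}.
Intersection: {alloy-1, alloy-2} — 2.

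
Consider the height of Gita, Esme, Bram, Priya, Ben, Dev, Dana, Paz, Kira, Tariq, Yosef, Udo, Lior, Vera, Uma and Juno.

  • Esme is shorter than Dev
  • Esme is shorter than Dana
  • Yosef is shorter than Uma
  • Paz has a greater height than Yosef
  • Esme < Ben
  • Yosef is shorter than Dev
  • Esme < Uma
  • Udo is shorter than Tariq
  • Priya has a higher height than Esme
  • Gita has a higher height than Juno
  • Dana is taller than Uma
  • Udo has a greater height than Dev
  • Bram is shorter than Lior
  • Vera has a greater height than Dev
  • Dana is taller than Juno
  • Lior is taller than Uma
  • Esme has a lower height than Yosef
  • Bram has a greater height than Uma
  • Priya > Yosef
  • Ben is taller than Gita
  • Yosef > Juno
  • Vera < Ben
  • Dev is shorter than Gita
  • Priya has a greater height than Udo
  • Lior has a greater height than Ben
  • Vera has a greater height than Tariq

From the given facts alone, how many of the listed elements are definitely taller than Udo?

From Udo the given relations immediately reach Tariq, Priya.
From those, Vera — 3 in total.
From those, Ben — 4 in total.
From those, Lior — 5 in total.
Nothing else is reachable above Udo; 5 in all.

5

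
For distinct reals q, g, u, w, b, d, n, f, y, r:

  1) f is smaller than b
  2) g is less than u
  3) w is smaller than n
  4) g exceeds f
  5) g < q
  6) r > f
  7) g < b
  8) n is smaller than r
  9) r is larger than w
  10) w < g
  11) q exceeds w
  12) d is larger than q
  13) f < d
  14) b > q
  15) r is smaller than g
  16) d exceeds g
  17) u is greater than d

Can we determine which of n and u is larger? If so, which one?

u

n < r < g < q < d < u, by transitivity through r, g, q, d.
So u is larger.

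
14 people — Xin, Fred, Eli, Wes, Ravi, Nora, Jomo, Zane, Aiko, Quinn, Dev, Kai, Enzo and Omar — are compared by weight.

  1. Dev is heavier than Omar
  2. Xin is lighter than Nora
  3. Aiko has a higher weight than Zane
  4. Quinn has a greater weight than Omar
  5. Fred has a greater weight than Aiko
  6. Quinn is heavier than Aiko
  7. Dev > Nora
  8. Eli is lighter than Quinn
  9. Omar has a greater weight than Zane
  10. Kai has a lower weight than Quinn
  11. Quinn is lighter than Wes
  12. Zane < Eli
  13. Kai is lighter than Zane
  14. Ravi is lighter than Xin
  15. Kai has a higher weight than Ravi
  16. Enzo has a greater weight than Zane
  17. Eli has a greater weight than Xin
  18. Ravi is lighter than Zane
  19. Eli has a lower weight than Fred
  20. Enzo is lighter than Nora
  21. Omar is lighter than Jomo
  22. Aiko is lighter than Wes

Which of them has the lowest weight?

Ravi

Chaining upward from Ravi: directly above it, Kai, Zane, Xin; then Aiko, Omar, Eli, Quinn, Enzo, Nora; then Jomo, Wes, Fred, Dev.
That covers every other element, and nothing is given below Ravi, so Ravi is the lowest weight.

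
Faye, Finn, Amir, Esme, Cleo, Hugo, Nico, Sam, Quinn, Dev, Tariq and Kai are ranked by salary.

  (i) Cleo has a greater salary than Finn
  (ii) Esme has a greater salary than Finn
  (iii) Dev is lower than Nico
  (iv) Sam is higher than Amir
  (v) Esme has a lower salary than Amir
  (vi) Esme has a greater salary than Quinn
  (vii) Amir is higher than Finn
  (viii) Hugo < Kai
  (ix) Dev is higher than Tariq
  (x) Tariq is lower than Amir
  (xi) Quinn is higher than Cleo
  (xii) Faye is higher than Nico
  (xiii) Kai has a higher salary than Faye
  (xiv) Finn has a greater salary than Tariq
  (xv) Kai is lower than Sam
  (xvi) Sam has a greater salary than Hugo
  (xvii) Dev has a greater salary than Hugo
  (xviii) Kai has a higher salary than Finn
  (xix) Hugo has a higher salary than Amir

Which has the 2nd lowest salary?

Chaining the given pairs: Tariq < Finn < Cleo < Quinn < Esme < Amir < Hugo < Dev < Nico < Faye < Kai < Sam.
Counting 2 from the smallest end gives Finn.

Finn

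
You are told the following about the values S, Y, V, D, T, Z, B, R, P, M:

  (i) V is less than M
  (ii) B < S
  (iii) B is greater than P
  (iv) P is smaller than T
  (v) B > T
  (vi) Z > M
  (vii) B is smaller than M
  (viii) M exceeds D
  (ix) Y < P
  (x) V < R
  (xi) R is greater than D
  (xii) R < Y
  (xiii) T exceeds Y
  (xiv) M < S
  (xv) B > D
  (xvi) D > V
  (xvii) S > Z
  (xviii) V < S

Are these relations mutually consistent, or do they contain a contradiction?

consistent

Every relation is compatible with V < D < R < Y < P < T < B < M < Z < S; the set is consistent.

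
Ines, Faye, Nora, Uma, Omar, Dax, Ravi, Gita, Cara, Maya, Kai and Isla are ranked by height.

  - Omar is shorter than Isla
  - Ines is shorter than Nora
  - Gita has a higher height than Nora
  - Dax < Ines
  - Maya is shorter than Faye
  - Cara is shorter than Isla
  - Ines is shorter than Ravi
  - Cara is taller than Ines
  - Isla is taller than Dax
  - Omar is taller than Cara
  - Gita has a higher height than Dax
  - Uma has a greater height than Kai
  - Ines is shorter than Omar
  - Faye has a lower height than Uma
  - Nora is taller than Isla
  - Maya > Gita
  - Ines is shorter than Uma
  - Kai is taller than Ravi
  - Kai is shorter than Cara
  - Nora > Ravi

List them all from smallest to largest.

Each adjacent pair is fixed by a given relation: Dax < Ines; Ines < Ravi; Ravi < Kai; Kai < Cara; Cara < Omar; Omar < Isla; Isla < Nora; Nora < Gita; Gita < Maya; Maya < Faye; Faye < Uma. Chaining them end to end gives the full order.

Dax < Ines < Ravi < Kai < Cara < Omar < Isla < Nora < Gita < Maya < Faye < Uma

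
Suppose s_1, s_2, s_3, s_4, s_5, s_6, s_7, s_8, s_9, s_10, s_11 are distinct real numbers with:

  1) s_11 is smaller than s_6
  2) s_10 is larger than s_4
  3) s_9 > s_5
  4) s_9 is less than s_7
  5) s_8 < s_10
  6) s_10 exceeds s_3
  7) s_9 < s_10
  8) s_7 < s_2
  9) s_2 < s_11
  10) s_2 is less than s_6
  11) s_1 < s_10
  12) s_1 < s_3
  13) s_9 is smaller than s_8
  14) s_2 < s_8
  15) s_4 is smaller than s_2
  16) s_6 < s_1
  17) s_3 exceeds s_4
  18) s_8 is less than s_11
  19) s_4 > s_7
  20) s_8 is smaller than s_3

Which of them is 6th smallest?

The consecutive relations fix a unique order: s_5 < s_9 < s_7 < s_4 < s_2 < s_8 < s_11 < s_6 < s_1 < s_3 < s_10.
The 6th smallest is s_8.

s_8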